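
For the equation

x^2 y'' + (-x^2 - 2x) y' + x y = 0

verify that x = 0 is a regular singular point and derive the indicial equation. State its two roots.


Divide by x^2 to reach normal form y'' + P_1(x) y' + P_2(x) y = 0 with P_1(x) = -1 - 2/x and P_2(x) = 1/x.
x = 0 is a singular point because the y'-coefficient -1 - 2/x has a pole at x = 0 and the y-coefficient 1/x has a pole at x = 0.
It is a regular singular point because x P_1(x) = p(x) = -x - 2 and x^2 P_2(x) = q(x) = x are polynomials, hence analytic at x = 0.
p(0) = -2,  q(0) = 0.
Indicial equation: r(r-1) + p(0) r + q(0) = 0, i.e. r^2 + (p(0) - 1) r + q(0) = 0, i.e. r^2 - 3 r = 0.
Discriminant: (-3)^2 - 4(0) = 9, so r = (3 ± 3)/2.
Solving: r_1 = 3, r_2 = 0.

indicial: r^2 - 3 r = 0; roots r_1 = 3, r_2 = 0


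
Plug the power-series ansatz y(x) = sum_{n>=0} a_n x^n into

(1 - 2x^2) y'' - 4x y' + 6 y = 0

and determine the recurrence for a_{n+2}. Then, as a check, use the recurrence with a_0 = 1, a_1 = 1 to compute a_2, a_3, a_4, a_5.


Substitute y = sum_n a_n x^n.
(1 - 2 x^2) y'' contributes (n+2)(n+1) a_{n+2} - 2 n(n-1) a_n at x^n.
-4 x y'(x) contributes -4 n a_n at x^n.
6 y(x) contributes 6 a_n at x^n.
Matching x^n: (n+2)(n+1) a_{n+2} + (-2 n(n-1) - 4 n + 6) a_n = 0.
Thus a_{n+2} = (2 n(n-1) + 4 n - 6) / ((n+1)(n+2)) * a_n.

Check with a_0 = 1, a_1 = 1 (apply the recurrence for n = 0, 1, 2, 3): a_0 = 1, a_1 = 1, a_2 = -3, a_3 = -1/3, a_4 = -3/2, a_5 = -3/10.

a_(n+2) = (2 n(n-1) + 4 n - 6) / ((n+1)(n+2)) * a_n; check: a_0 = 1, a_1 = 1, a_2 = -3, a_3 = -1/3, a_4 = -3/2, a_5 = -3/10


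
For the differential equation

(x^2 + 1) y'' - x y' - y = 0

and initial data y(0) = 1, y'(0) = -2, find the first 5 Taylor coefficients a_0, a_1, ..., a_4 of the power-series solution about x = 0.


Ansatz: y(x) = sum_{n>=0} a_n x^n, so y'(x) = sum_{n>=1} n a_n x^(n-1) and y''(x) = sum_{n>=2} n(n-1) a_n x^(n-2).
Substitute into P(x) y'' + Q(x) y' + R(x) y = 0 with P(x) = x^2 + 1, Q(x) = -x, R(x) = -1, and match powers of x.
Initial conditions: a_0 = 1, a_1 = -2.
Setting the coefficient of each power of x to zero and solving order by order (substituting the coefficients already found):
  x^0: 2 a_2 - a_0 = 0  ->  2 a_2 = a_0 = 1  ->  a_2 = 1/2
  x^1: 6 a_3 - 2 a_1 = 0  ->  6 a_3 = 2 a_1 = -4  ->  a_3 = -2/3
  x^2: 12 a_4 - a_2 = 0  ->  12 a_4 = a_2 = 1/2  ->  a_4 = 1/24
Truncated series: y(x) = 1 - 2 x + (1/2) x^2 - (2/3) x^3 + (1/24) x^4 + O(x^5).

a_0 = 1; a_1 = -2; a_2 = 1/2; a_3 = -2/3; a_4 = 1/24


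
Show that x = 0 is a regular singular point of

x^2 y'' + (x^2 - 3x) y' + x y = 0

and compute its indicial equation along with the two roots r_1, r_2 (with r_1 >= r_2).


Divide by x^2 to reach normal form y'' + P_1(x) y' + P_2(x) y = 0 with P_1(x) = 1 - 3/x and P_2(x) = 1/x.
x = 0 is a singular point because the y'-coefficient 1 - 3/x has a pole at x = 0 and the y-coefficient 1/x has a pole at x = 0.
It is a regular singular point because x P_1(x) = p(x) = x - 3 and x^2 P_2(x) = q(x) = x are polynomials, hence analytic at x = 0.
p(0) = -3,  q(0) = 0.
Indicial equation: r(r-1) + p(0) r + q(0) = 0, i.e. r^2 + (p(0) - 1) r + q(0) = 0, i.e. r^2 - 4 r = 0.
Discriminant: (-4)^2 - 4(0) = 16, so r = (4 ± 4)/2.
Solving: r_1 = 4, r_2 = 0.

indicial: r^2 - 4 r = 0; roots r_1 = 4, r_2 = 0


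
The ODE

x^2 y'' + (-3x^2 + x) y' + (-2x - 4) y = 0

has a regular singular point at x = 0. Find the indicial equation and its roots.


Divide by x^2 to reach normal form y'' + P_1(x) y' + P_2(x) y = 0 with P_1(x) = -3 + 1/x and P_2(x) = -2/x - 4/x^2.
x = 0 is a singular point because the y'-coefficient -3 + 1/x has a pole at x = 0 and the y-coefficient -2/x - 4/x^2 has a pole at x = 0.
It is a regular singular point because x P_1(x) = p(x) = 1 - 3x and x^2 P_2(x) = q(x) = -2x - 4 are polynomials, hence analytic at x = 0.
p(0) = 1,  q(0) = -4.
Indicial equation: r(r-1) + p(0) r + q(0) = 0, i.e. r^2 + (p(0) - 1) r + q(0) = 0, i.e. r^2 - 4 = 0.
Discriminant: (0)^2 - 4(-4) = 16, so r = (0 ± 4)/2.
Solving: r_1 = 2, r_2 = -2.

indicial: r^2 - 4 = 0; roots r_1 = 2, r_2 = -2


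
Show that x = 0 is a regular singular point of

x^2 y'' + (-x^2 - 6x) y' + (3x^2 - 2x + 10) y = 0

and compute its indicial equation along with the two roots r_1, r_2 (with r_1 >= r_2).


Divide by x^2 to reach normal form y'' + P_1(x) y' + P_2(x) y = 0 with P_1(x) = -1 - 6/x and P_2(x) = 3 - 2/x + 10/x^2.
x = 0 is a singular point because the y'-coefficient -1 - 6/x has a pole at x = 0 and the y-coefficient 3 - 2/x + 10/x^2 has a pole at x = 0.
It is a regular singular point because x P_1(x) = p(x) = -x - 6 and x^2 P_2(x) = q(x) = 3x^2 - 2x + 10 are polynomials, hence analytic at x = 0.
p(0) = -6,  q(0) = 10.
Indicial equation: r(r-1) + p(0) r + q(0) = 0, i.e. r^2 + (p(0) - 1) r + q(0) = 0, i.e. r^2 - 7 r + 10 = 0.
Discriminant: (-7)^2 - 4(10) = 9, so r = (7 ± 3)/2.
Solving: r_1 = 5, r_2 = 2.

indicial: r^2 - 7 r + 10 = 0; roots r_1 = 5, r_2 = 2


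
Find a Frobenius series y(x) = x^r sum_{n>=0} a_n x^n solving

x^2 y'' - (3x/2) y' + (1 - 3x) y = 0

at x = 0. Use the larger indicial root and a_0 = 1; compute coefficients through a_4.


Write in Frobenius form y'' + (p(x)/x) y' + (q(x)/x^2) y = 0:
  p(x) = -3/2,  q(x) = 1 - 3x.
Indicial equation: r(r-1) + (-3/2) r + (1) = 0 -> roots r_1 = 2, r_2 = 1/2.
Take r = r_1 = 2. Let y(x) = x^r sum_{n>=0} a_n x^n with a_0 = 1.
Substitute y = x^r sum a_n x^n and match x^{r+n}. The recurrence is
  D(n) a_n - 3 a_{n-1} = 0,  where D(n) = (r+n)(r+n-1) + (-3/2)(r+n) + (1).
  a_n = 3 / D(n) * a_{n-1}.
Since the indicial polynomial factors as (r - r_1)(r - r_2), D(n) = (r_1 + n - r_1)(r_1 + n - r_2) = n(n + 3/2).
Evaluating step by step (a_0 = 1):
  n = 1: D(1) = 1(1 + 3/2) = 5/2; numerator = 3(1) = 3; a_1 = (3)/(5/2) = 6/5
  n = 2: D(2) = 2(2 + 3/2) = 7; numerator = 3(6/5) = 18/5; a_2 = (18/5)/(7) = 18/35
  n = 3: D(3) = 3(3 + 3/2) = 27/2; numerator = 3(18/35) = 54/35; a_3 = (54/35)/(27/2) = 4/35
  n = 4: D(4) = 4(4 + 3/2) = 22; numerator = 3(4/35) = 12/35; a_4 = (12/35)/(22) = 6/385

r = 2; a_0 = 1; a_1 = 6/5; a_2 = 18/35; a_3 = 4/35; a_4 = 6/385


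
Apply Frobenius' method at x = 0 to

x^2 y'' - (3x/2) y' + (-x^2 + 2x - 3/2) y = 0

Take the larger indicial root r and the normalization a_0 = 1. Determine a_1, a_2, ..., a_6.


Write in Frobenius form y'' + (p(x)/x) y' + (q(x)/x^2) y = 0:
  p(x) = -3/2,  q(x) = -x^2 + 2x - 3/2.
Indicial equation: r(r-1) + (-3/2) r + (-3/2) = 0 -> roots r_1 = 3, r_2 = -1/2.
Take r = r_1 = 3. Let y(x) = x^r sum_{n>=0} a_n x^n with a_0 = 1.
Substitute y = x^r sum a_n x^n and match x^{r+n}. The recurrence is
  D(n) a_n + 2 a_{n-1} - 1 a_{n-2} = 0,  where D(n) = (r+n)(r+n-1) + (-3/2)(r+n) + (-3/2).
  a_n = [-2 a_{n-1} + 1 a_{n-2}] / D(n).
Since the indicial polynomial factors as (r - r_1)(r - r_2), D(n) = (r_1 + n - r_1)(r_1 + n - r_2) = n(n + 7/2).
Evaluating step by step (a_0 = 1):
  n = 1: D(1) = 1(1 + 7/2) = 9/2; numerator = -2(1) = -2; a_1 = (-2)/(9/2) = -4/9
  n = 2: D(2) = 2(2 + 7/2) = 11; numerator = -2(-4/9) + 1(1) = 17/9; a_2 = (17/9)/(11) = 17/99
  n = 3: D(3) = 3(3 + 7/2) = 39/2; numerator = -2(17/99) + 1(-4/9) = -26/33; a_3 = (-26/33)/(39/2) = -4/99
  n = 4: D(4) = 4(4 + 7/2) = 30; numerator = -2(-4/99) + 1(17/99) = 25/99; a_4 = (25/99)/(30) = 5/594
  n = 5: D(5) = 5(5 + 7/2) = 85/2; numerator = -2(5/594) + 1(-4/99) = -17/297; a_5 = (-17/297)/(85/2) = -2/1485
  n = 6: D(6) = 6(6 + 7/2) = 57; numerator = -2(-2/1485) + 1(5/594) = 1/90; a_6 = (1/90)/(57) = 1/5130

r = 3; a_0 = 1; a_1 = -4/9; a_2 = 17/99; a_3 = -4/99; a_4 = 5/594; a_5 = -2/1485; a_6 = 1/5130


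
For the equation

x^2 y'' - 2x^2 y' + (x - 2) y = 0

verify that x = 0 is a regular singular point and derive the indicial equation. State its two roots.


Divide by x^2 to reach normal form y'' + P_1(x) y' + P_2(x) y = 0 with P_1(x) = -2 and P_2(x) = 1/x - 2/x^2.
x = 0 is a singular point because the y-coefficient 1/x - 2/x^2 has a pole at x = 0.
It is a regular singular point because x P_1(x) = p(x) = -2x and x^2 P_2(x) = q(x) = x - 2 are polynomials, hence analytic at x = 0.
p(0) = 0,  q(0) = -2.
Indicial equation: r(r-1) + p(0) r + q(0) = 0, i.e. r^2 + (p(0) - 1) r + q(0) = 0, i.e. r^2 - 1 r - 2 = 0.
Discriminant: (-1)^2 - 4(-2) = 9, so r = (1 ± 3)/2.
Solving: r_1 = 2, r_2 = -1.

indicial: r^2 - 1 r - 2 = 0; roots r_1 = 2, r_2 = -1


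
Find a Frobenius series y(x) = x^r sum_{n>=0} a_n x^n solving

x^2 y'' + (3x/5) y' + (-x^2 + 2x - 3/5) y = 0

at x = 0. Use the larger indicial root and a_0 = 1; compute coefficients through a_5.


Write in Frobenius form y'' + (p(x)/x) y' + (q(x)/x^2) y = 0:
  p(x) = 3/5,  q(x) = -x^2 + 2x - 3/5.
Indicial equation: r(r-1) + (3/5) r + (-3/5) = 0 -> roots r_1 = 1, r_2 = -3/5.
Take r = r_1 = 1. Let y(x) = x^r sum_{n>=0} a_n x^n with a_0 = 1.
Substitute y = x^r sum a_n x^n and match x^{r+n}. The recurrence is
  D(n) a_n + 2 a_{n-1} - 1 a_{n-2} = 0,  where D(n) = (r+n)(r+n-1) + (3/5)(r+n) + (-3/5).
  a_n = [-2 a_{n-1} + 1 a_{n-2}] / D(n).
Since the indicial polynomial factors as (r - r_1)(r - r_2), D(n) = (r_1 + n - r_1)(r_1 + n - r_2) = n(n + 8/5).
Evaluating step by step (a_0 = 1):
  n = 1: D(1) = 1(1 + 8/5) = 13/5; numerator = -2(1) = -2; a_1 = (-2)/(13/5) = -10/13
  n = 2: D(2) = 2(2 + 8/5) = 36/5; numerator = -2(-10/13) + 1(1) = 33/13; a_2 = (33/13)/(36/5) = 55/156
  n = 3: D(3) = 3(3 + 8/5) = 69/5; numerator = -2(55/156) + 1(-10/13) = -115/78; a_3 = (-115/78)/(69/5) = -25/234
  n = 4: D(4) = 4(4 + 8/5) = 112/5; numerator = -2(-25/234) + 1(55/156) = 265/468; a_4 = (265/468)/(112/5) = 1325/52416
  n = 5: D(5) = 5(5 + 8/5) = 33; numerator = -2(1325/52416) + 1(-25/234) = -1375/8736; a_5 = (-1375/8736)/(33) = -125/26208

r = 1; a_0 = 1; a_1 = -10/13; a_2 = 55/156; a_3 = -25/234; a_4 = 1325/52416; a_5 = -125/26208


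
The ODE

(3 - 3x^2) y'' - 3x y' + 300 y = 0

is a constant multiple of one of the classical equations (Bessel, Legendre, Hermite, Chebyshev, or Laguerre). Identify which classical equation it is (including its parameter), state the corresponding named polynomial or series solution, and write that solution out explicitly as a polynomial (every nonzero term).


All three coefficients share the factor 3; dividing through by 3 gives  (1 - x^2) y'' - x y' + 100 y = 0.
This matches the Chebyshev equation (1 - x^2) y'' - x y' + n^2 y = 0 (note the -x y' term, not -2x y') with n^2 = 100, so n = 10; the polynomial solution is T_10(x).
With y = sum_k a_k x^k, matching x^k gives (k+2)(k+1) a_{k+2} = (k^2 - n^2) a_k = (k - 10)(k + 10) a_k. The right side vanishes at k = 10, so the series with the parity of 10 terminates at degree 10.
Standard normalization: leading coefficient of T_n is 2^(n-1), so a_10 = 2^9 = 512. Work downward with a_k = (k+1)(k+2) a_{k+2} / ((k - 10)(k + 10)):
  a_8 = (9)(10)(512) / ((8 - 10)(8 + 10)) = 46080/(-36) = -1280
  a_6 = (7)(8)(-1280) / ((6 - 10)(6 + 10)) = -71680/(-64) = 1120
  a_4 = (5)(6)(1120) / ((4 - 10)(4 + 10)) = 33600/(-84) = -400
  a_2 = (3)(4)(-400) / ((2 - 10)(2 + 10)) = -4800/(-96) = 50
  a_0 = (1)(2)(50) / ((0 - 10)(0 + 10)) = 100/(-100) = -1
Hence T_10(x) = 512 x^10 - 1280 x^8 + 1120 x^6 - 400 x^4 + 50 x^2 - 1.

T_10(x); series = 512 x^10 - 1280 x^8 + 1120 x^6 - 400 x^4 + 50 x^2 - 1


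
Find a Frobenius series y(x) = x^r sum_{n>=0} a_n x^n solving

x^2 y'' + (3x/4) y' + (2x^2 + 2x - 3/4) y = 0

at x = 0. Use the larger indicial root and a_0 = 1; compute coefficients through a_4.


Write in Frobenius form y'' + (p(x)/x) y' + (q(x)/x^2) y = 0:
  p(x) = 3/4,  q(x) = 2x^2 + 2x - 3/4.
Indicial equation: r(r-1) + (3/4) r + (-3/4) = 0 -> roots r_1 = 1, r_2 = -3/4.
Take r = r_1 = 1. Let y(x) = x^r sum_{n>=0} a_n x^n with a_0 = 1.
Substitute y = x^r sum a_n x^n and match x^{r+n}. The recurrence is
  D(n) a_n + 2 a_{n-1} + 2 a_{n-2} = 0,  where D(n) = (r+n)(r+n-1) + (3/4)(r+n) + (-3/4).
  a_n = [-2 a_{n-1} - 2 a_{n-2}] / D(n).
Since the indicial polynomial factors as (r - r_1)(r - r_2), D(n) = (r_1 + n - r_1)(r_1 + n - r_2) = n(n + 7/4).
Evaluating step by step (a_0 = 1):
  n = 1: D(1) = 1(1 + 7/4) = 11/4; numerator = -2(1) = -2; a_1 = (-2)/(11/4) = -8/11
  n = 2: D(2) = 2(2 + 7/4) = 15/2; numerator = -2(-8/11) - 2(1) = -6/11; a_2 = (-6/11)/(15/2) = -4/55
  n = 3: D(3) = 3(3 + 7/4) = 57/4; numerator = -2(-4/55) - 2(-8/11) = 8/5; a_3 = (8/5)/(57/4) = 32/285
  n = 4: D(4) = 4(4 + 7/4) = 23; numerator = -2(32/285) - 2(-4/55) = -248/3135; a_4 = (-248/3135)/(23) = -248/72105

r = 1; a_0 = 1; a_1 = -8/11; a_2 = -4/55; a_3 = 32/285; a_4 = -248/72105


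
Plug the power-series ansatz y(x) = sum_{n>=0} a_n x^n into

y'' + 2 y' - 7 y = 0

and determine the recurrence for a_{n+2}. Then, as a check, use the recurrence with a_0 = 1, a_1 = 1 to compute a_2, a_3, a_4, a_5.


Substitute y = sum_n a_n x^n.
y''(x) has coefficient (n+2)(n+1) a_{n+2} at x^n;
2 y'(x) has coefficient 2 (n+1) a_{n+1} at x^n;
-7 y(x) has coefficient -7 a_n at x^n.
Matching x^n: (n+2)(n+1) a_{n+2} + 2 (n+1) a_{n+1} - 7 a_n = 0.
Thus a_{n+2} = [-2 (n+1) a_{n+1} + 7 a_n] / ((n+1)(n+2)).

Check with a_0 = 1, a_1 = 1 (apply the recurrence for n = 0, 1, 2, 3): a_0 = 1, a_1 = 1, a_2 = 5/2, a_3 = -1/2, a_4 = 41/24, a_5 = -103/120.

a_(n+2) = [-2 (n+1) a_(n+1) + 7 a_n] / ((n+1)(n+2)); check: a_0 = 1, a_1 = 1, a_2 = 5/2, a_3 = -1/2, a_4 = 41/24, a_5 = -103/120


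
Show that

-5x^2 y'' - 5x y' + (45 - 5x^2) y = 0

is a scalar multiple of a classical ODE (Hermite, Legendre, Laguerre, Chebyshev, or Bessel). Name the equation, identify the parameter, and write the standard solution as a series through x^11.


All three coefficients share the factor -5; dividing through by -5 gives  x^2 y'' + x y' + (x^2 - 9) y = 0.
This matches the Bessel equation x^2 y'' + x y' + (x^2 - nu^2) y = 0 with nu^2 = 9, so nu = 3; the solution bounded at x = 0 is J_3(x).
Frobenius at x = 0: indicial roots ±nu; for r = nu the recurrence k(k + 2nu) c_k = -c_{k-2} gives the standard series J_nu(x) = sum_{k>=0} (-1)^k / (k! (k+nu)!) (x/2)^(2k+nu). Evaluate the first 5 terms:
  k = 0: (-1)^0 / (0! * 3! * 2^3) x^3 = 1/(1*6*8) x^3 = (1/48) x^3
  k = 1: (-1)^1 / (1! * 4! * 2^5) x^5 = -1/(1*24*32) x^5 = (-1/768) x^5
  k = 2: (-1)^2 / (2! * 5! * 2^7) x^7 = 1/(2*120*128) x^7 = (1/30720) x^7
  k = 3: (-1)^3 / (3! * 6! * 2^9) x^9 = -1/(6*720*512) x^9 = (-1/2211840) x^9
  k = 4: (-1)^4 / (4! * 7! * 2^11) x^11 = 1/(24*5040*2048) x^11 = (1/247726080) x^11
Hence J_3(x) = x^11/247726080 - x^9/2211840 + x^7/30720 - x^5/768 + x^3/48 + ....

J_3(x); series = x^11/247726080 - x^9/2211840 + x^7/30720 - x^5/768 + x^3/48


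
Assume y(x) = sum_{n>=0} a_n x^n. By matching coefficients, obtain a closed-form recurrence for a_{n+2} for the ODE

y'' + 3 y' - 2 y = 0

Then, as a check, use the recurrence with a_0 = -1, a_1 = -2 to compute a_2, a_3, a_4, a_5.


Substitute y = sum_n a_n x^n.
y''(x) has coefficient (n+2)(n+1) a_{n+2} at x^n;
3 y'(x) has coefficient 3 (n+1) a_{n+1} at x^n;
-2 y(x) has coefficient -2 a_n at x^n.
Matching x^n: (n+2)(n+1) a_{n+2} + 3 (n+1) a_{n+1} - 2 a_n = 0.
Thus a_{n+2} = [-3 (n+1) a_{n+1} + 2 a_n] / ((n+1)(n+2)).

Check with a_0 = -1, a_1 = -2 (apply the recurrence for n = 0, 1, 2, 3): a_0 = -1, a_1 = -2, a_2 = 2, a_3 = -8/3, a_4 = 7/3, a_5 = -5/3.

a_(n+2) = [-3 (n+1) a_(n+1) + 2 a_n] / ((n+1)(n+2)); check: a_0 = -1, a_1 = -2, a_2 = 2, a_3 = -8/3, a_4 = 7/3, a_5 = -5/3


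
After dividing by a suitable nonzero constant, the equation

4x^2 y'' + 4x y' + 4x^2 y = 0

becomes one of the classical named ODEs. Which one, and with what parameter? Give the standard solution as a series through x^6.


All three coefficients share the factor 4; dividing through by 4 gives  x^2 y'' + x y' + x^2 y = 0.
This matches the Bessel equation x^2 y'' + x y' + (x^2 - nu^2) y = 0 with nu^2 = 0, so nu = 0; the solution bounded at x = 0 is J_0(x).
Frobenius at x = 0: indicial roots ±nu; for r = nu the recurrence k(k + 2nu) c_k = -c_{k-2} gives the standard series J_nu(x) = sum_{k>=0} (-1)^k / (k! (k+nu)!) (x/2)^(2k+nu). Evaluate the first 4 terms:
  k = 0: (-1)^0 / (0! * 0! * 2^0) x^0 = 1/(1*1*1) x^0 = (1) x^0
  k = 1: (-1)^1 / (1! * 1! * 2^2) x^2 = -1/(1*1*4) x^2 = (-1/4) x^2
  k = 2: (-1)^2 / (2! * 2! * 2^4) x^4 = 1/(2*2*16) x^4 = (1/64) x^4
  k = 3: (-1)^3 / (3! * 3! * 2^6) x^6 = -1/(6*6*64) x^6 = (-1/2304) x^6
Hence J_0(x) = -x^6/2304 + x^4/64 - x^2/4 + 1 + ....

J_0(x); series = -x^6/2304 + x^4/64 - x^2/4 + 1


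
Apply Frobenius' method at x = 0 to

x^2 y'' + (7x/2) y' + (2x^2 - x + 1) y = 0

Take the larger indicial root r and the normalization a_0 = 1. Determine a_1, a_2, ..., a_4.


Write in Frobenius form y'' + (p(x)/x) y' + (q(x)/x^2) y = 0:
  p(x) = 7/2,  q(x) = 2x^2 - x + 1.
Indicial equation: r(r-1) + (7/2) r + (1) = 0 -> roots r_1 = -1/2, r_2 = -2.
Take r = r_1 = -1/2. Let y(x) = x^r sum_{n>=0} a_n x^n with a_0 = 1.
Substitute y = x^r sum a_n x^n and match x^{r+n}. The recurrence is
  D(n) a_n - 1 a_{n-1} + 2 a_{n-2} = 0,  where D(n) = (r+n)(r+n-1) + (7/2)(r+n) + (1).
  a_n = [1 a_{n-1} - 2 a_{n-2}] / D(n).
Since the indicial polynomial factors as (r - r_1)(r - r_2), D(n) = (r_1 + n - r_1)(r_1 + n - r_2) = n(n + 3/2).
Evaluating step by step (a_0 = 1):
  n = 1: D(1) = 1(1 + 3/2) = 5/2; numerator = 1(1) = 1; a_1 = (1)/(5/2) = 2/5
  n = 2: D(2) = 2(2 + 3/2) = 7; numerator = 1(2/5) - 2(1) = -8/5; a_2 = (-8/5)/(7) = -8/35
  n = 3: D(3) = 3(3 + 3/2) = 27/2; numerator = 1(-8/35) - 2(2/5) = -36/35; a_3 = (-36/35)/(27/2) = -8/105
  n = 4: D(4) = 4(4 + 3/2) = 22; numerator = 1(-8/105) - 2(-8/35) = 8/21; a_4 = (8/21)/(22) = 4/231

r = -1/2; a_0 = 1; a_1 = 2/5; a_2 = -8/35; a_3 = -8/105; a_4 = 4/231


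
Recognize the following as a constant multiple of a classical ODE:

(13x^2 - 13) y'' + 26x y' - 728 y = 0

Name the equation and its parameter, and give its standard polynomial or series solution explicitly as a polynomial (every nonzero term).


All three coefficients share the factor -13; dividing through by -13 gives  (1 - x^2) y'' - 2x y' + 56 y = 0.
This matches the Legendre equation (1 - x^2) y'' - 2x y' + n(n+1) y = 0 (note the -2x y' term) with n(n+1) = 56, so n = 7; the polynomial solution is P_7(x).
With y = sum_k a_k x^k, matching x^k gives (k+2)(k+1) a_{k+2} = [k(k+1) - n(n+1)] a_k = (k - 7)(k + 8) a_k. The right side vanishes at k = 7, so the series with the parity of 7 terminates at degree 7.
Standard normalization (P_n(1) = 1): leading coefficient (2n)!/(2^n (n!)^2) = 87178291200/(128*25401600) = 429/16, so a_7 = 429/16. Work downward with a_k = (k+1)(k+2) a_{k+2} / ((k - 7)(k + 8)):
  a_5 = (6)(7)(429/16) / ((5 - 7)(5 + 8)) = (9009/8)/(-26) = -693/16
  a_3 = (4)(5)(-693/16) / ((3 - 7)(3 + 8)) = (-3465/4)/(-44) = 315/16
  a_1 = (2)(3)(315/16) / ((1 - 7)(1 + 8)) = (945/8)/(-54) = -35/16
Hence P_7(x) = 429 x^7/16 - 693 x^5/16 + 315 x^3/16 - 35 x/16.

P_7(x); series = 429 x^7/16 - 693 x^5/16 + 315 x^3/16 - 35 x/16


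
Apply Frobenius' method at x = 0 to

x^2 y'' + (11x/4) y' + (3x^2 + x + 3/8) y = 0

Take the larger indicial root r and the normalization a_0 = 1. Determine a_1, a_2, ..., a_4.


Write in Frobenius form y'' + (p(x)/x) y' + (q(x)/x^2) y = 0:
  p(x) = 11/4,  q(x) = 3x^2 + x + 3/8.
Indicial equation: r(r-1) + (11/4) r + (3/8) = 0 -> roots r_1 = -1/4, r_2 = -3/2.
Take r = r_1 = -1/4. Let y(x) = x^r sum_{n>=0} a_n x^n with a_0 = 1.
Substitute y = x^r sum a_n x^n and match x^{r+n}. The recurrence is
  D(n) a_n + 1 a_{n-1} + 3 a_{n-2} = 0,  where D(n) = (r+n)(r+n-1) + (11/4)(r+n) + (3/8).
  a_n = [-1 a_{n-1} - 3 a_{n-2}] / D(n).
Since the indicial polynomial factors as (r - r_1)(r - r_2), D(n) = (r_1 + n - r_1)(r_1 + n - r_2) = n(n + 5/4).
Evaluating step by step (a_0 = 1):
  n = 1: D(1) = 1(1 + 5/4) = 9/4; numerator = -1(1) = -1; a_1 = (-1)/(9/4) = -4/9
  n = 2: D(2) = 2(2 + 5/4) = 13/2; numerator = -1(-4/9) - 3(1) = -23/9; a_2 = (-23/9)/(13/2) = -46/117
  n = 3: D(3) = 3(3 + 5/4) = 51/4; numerator = -1(-46/117) - 3(-4/9) = 202/117; a_3 = (202/117)/(51/4) = 808/5967
  n = 4: D(4) = 4(4 + 5/4) = 21; numerator = -1(808/5967) - 3(-46/117) = 6230/5967; a_4 = (6230/5967)/(21) = 890/17901

r = -1/4; a_0 = 1; a_1 = -4/9; a_2 = -46/117; a_3 = 808/5967; a_4 = 890/17901


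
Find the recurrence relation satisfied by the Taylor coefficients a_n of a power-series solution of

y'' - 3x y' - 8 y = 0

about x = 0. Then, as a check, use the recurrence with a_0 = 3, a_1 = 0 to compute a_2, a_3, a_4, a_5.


Substitute y = sum_n a_n x^n.
y''(x) has coefficient (n+2)(n+1) a_{n+2} at x^n;
-3 x y'(x) has coefficient -3 n a_n at x^n (shift);
-8 y(x) has coefficient -8 a_n at x^n.
Matching x^n: (n+2)(n+1) a_{n+2} + (-3n - 8) a_n = 0.
Thus a_{n+2} = (3n + 8) / ((n+1)(n+2)) * a_n.

Check with a_0 = 3, a_1 = 0 (apply the recurrence for n = 0, 1, 2, 3): a_0 = 3, a_1 = 0, a_2 = 12, a_3 = 0, a_4 = 14, a_5 = 0.

a_(n+2) = (3n + 8) / ((n+1)(n+2)) * a_n; check: a_0 = 3, a_1 = 0, a_2 = 12, a_3 = 0, a_4 = 14, a_5 = 0


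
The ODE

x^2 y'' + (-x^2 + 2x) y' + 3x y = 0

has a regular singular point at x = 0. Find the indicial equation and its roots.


Divide by x^2 to reach normal form y'' + P_1(x) y' + P_2(x) y = 0 with P_1(x) = -1 + 2/x and P_2(x) = 3/x.
x = 0 is a singular point because the y'-coefficient -1 + 2/x has a pole at x = 0 and the y-coefficient 3/x has a pole at x = 0.
It is a regular singular point because x P_1(x) = p(x) = 2 - x and x^2 P_2(x) = q(x) = 3x are polynomials, hence analytic at x = 0.
p(0) = 2,  q(0) = 0.
Indicial equation: r(r-1) + p(0) r + q(0) = 0, i.e. r^2 + (p(0) - 1) r + q(0) = 0, i.e. r^2 + 1 r = 0.
Discriminant: (1)^2 - 4(0) = 1, so r = (-1 ± 1)/2.
Solving: r_1 = 0, r_2 = -1.

indicial: r^2 + 1 r = 0; roots r_1 = 0, r_2 = -1


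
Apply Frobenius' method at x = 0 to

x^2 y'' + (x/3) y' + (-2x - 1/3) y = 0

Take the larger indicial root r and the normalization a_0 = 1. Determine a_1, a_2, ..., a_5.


Write in Frobenius form y'' + (p(x)/x) y' + (q(x)/x^2) y = 0:
  p(x) = 1/3,  q(x) = -2x - 1/3.
Indicial equation: r(r-1) + (1/3) r + (-1/3) = 0 -> roots r_1 = 1, r_2 = -1/3.
Take r = r_1 = 1. Let y(x) = x^r sum_{n>=0} a_n x^n with a_0 = 1.
Substitute y = x^r sum a_n x^n and match x^{r+n}. The recurrence is
  D(n) a_n - 2 a_{n-1} = 0,  where D(n) = (r+n)(r+n-1) + (1/3)(r+n) + (-1/3).
  a_n = 2 / D(n) * a_{n-1}.
Since the indicial polynomial factors as (r - r_1)(r - r_2), D(n) = (r_1 + n - r_1)(r_1 + n - r_2) = n(n + 4/3).
Evaluating step by step (a_0 = 1):
  n = 1: D(1) = 1(1 + 4/3) = 7/3; numerator = 2(1) = 2; a_1 = (2)/(7/3) = 6/7
  n = 2: D(2) = 2(2 + 4/3) = 20/3; numerator = 2(6/7) = 12/7; a_2 = (12/7)/(20/3) = 9/35
  n = 3: D(3) = 3(3 + 4/3) = 13; numerator = 2(9/35) = 18/35; a_3 = (18/35)/(13) = 18/455
  n = 4: D(4) = 4(4 + 4/3) = 64/3; numerator = 2(18/455) = 36/455; a_4 = (36/455)/(64/3) = 27/7280
  n = 5: D(5) = 5(5 + 4/3) = 95/3; numerator = 2(27/7280) = 27/3640; a_5 = (27/3640)/(95/3) = 81/345800

r = 1; a_0 = 1; a_1 = 6/7; a_2 = 9/35; a_3 = 18/455; a_4 = 27/7280; a_5 = 81/345800


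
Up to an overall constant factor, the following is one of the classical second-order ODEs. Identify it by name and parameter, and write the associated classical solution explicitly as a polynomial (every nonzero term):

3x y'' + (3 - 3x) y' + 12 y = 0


All three coefficients share the factor 3; dividing through by 3 gives  x y'' + (1 - x) y' + 4 y = 0.
This matches the Laguerre equation x y'' + (1 - x) y' + n y = 0 with n = 4; the polynomial solution is L_4(x).
With y = sum_k a_k x^k, matching x^k gives (k+1)k a_{k+1} + (k+1) a_{k+1} - k a_k + n a_k = 0, i.e. (k+1)^2 a_{k+1} = (k - n) a_k = (k - 4) a_k. The right side vanishes at k = 4, so the series terminates at degree 4.
Standard normalization L_n(0) = 1 gives a_0 = 1. Work upward with a_{k+1} = (k - 4) a_k / (k+1)^2:
  a_1 = (0 - 4)(1) / 1^2 = -4/1 = -4
  a_2 = (1 - 4)(-4) / 2^2 = 12/4 = 3
  a_3 = (2 - 4)(3) / 3^2 = -6/9 = -2/3
  a_4 = (3 - 4)(-2/3) / 4^2 = (2/3)/16 = 1/24
Hence L_4(x) = x^4/24 - 2 x^3/3 + 3 x^2 - 4 x + 1.

L_4(x); series = x^4/24 - 2 x^3/3 + 3 x^2 - 4 x + 1


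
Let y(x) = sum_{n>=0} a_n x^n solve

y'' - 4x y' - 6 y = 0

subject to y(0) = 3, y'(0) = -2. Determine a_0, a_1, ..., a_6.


Ansatz: y(x) = sum_{n>=0} a_n x^n, so y'(x) = sum_{n>=1} n a_n x^(n-1) and y''(x) = sum_{n>=2} n(n-1) a_n x^(n-2).
Substitute into P(x) y'' + Q(x) y' + R(x) y = 0 with P(x) = 1, Q(x) = -4x, R(x) = -6, and match powers of x.
Initial conditions: a_0 = 3, a_1 = -2.
Setting the coefficient of each power of x to zero and solving order by order (substituting the coefficients already found):
  x^0: 2 a_2 - 6 a_0 = 0  ->  2 a_2 = 6 a_0 = 18  ->  a_2 = 9
  x^1: 6 a_3 - 10 a_1 = 0  ->  6 a_3 = 10 a_1 = -20  ->  a_3 = -10/3
  x^2: 12 a_4 - 14 a_2 = 0  ->  12 a_4 = 14 a_2 = 126  ->  a_4 = 21/2
  x^3: 20 a_5 - 18 a_3 = 0  ->  20 a_5 = 18 a_3 = -60  ->  a_5 = -3
  x^4: 30 a_6 - 22 a_4 = 0  ->  30 a_6 = 22 a_4 = 231  ->  a_6 = 77/10
Truncated series: y(x) = 3 - 2 x + 9 x^2 - (10/3) x^3 + (21/2) x^4 - 3 x^5 + (77/10) x^6 + O(x^7).

a_0 = 3; a_1 = -2; a_2 = 9; a_3 = -10/3; a_4 = 21/2; a_5 = -3; a_6 = 77/10


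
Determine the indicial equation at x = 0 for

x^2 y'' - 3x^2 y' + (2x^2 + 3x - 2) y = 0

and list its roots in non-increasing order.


Divide by x^2 to reach normal form y'' + P_1(x) y' + P_2(x) y = 0 with P_1(x) = -3 and P_2(x) = 2 + 3/x - 2/x^2.
x = 0 is a singular point because the y-coefficient 2 + 3/x - 2/x^2 has a pole at x = 0.
It is a regular singular point because x P_1(x) = p(x) = -3x and x^2 P_2(x) = q(x) = 2x^2 + 3x - 2 are polynomials, hence analytic at x = 0.
p(0) = 0,  q(0) = -2.
Indicial equation: r(r-1) + p(0) r + q(0) = 0, i.e. r^2 + (p(0) - 1) r + q(0) = 0, i.e. r^2 - 1 r - 2 = 0.
Discriminant: (-1)^2 - 4(-2) = 9, so r = (1 ± 3)/2.
Solving: r_1 = 2, r_2 = -1.

indicial: r^2 - 1 r - 2 = 0; roots r_1 = 2, r_2 = -1


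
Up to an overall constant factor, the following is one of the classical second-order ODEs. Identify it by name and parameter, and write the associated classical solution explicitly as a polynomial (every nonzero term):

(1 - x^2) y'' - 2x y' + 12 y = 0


The equation is already in a standard form:  (1 - x^2) y'' - 2x y' + 12 y = 0.
This matches the Legendre equation (1 - x^2) y'' - 2x y' + n(n+1) y = 0 (note the -2x y' term) with n(n+1) = 12, so n = 3; the polynomial solution is P_3(x).
With y = sum_k a_k x^k, matching x^k gives (k+2)(k+1) a_{k+2} = [k(k+1) - n(n+1)] a_k = (k - 3)(k + 4) a_k. The right side vanishes at k = 3, so the series with the parity of 3 terminates at degree 3.
Standard normalization (P_n(1) = 1): leading coefficient (2n)!/(2^n (n!)^2) = 720/(8*36) = 5/2, so a_3 = 5/2. Work downward with a_k = (k+1)(k+2) a_{k+2} / ((k - 3)(k + 4)):
  a_1 = (2)(3)(5/2) / ((1 - 3)(1 + 4)) = 15/(-10) = -3/2
Hence P_3(x) = 5 x^3/2 - 3 x/2.

P_3(x); series = 5 x^3/2 - 3 x/2


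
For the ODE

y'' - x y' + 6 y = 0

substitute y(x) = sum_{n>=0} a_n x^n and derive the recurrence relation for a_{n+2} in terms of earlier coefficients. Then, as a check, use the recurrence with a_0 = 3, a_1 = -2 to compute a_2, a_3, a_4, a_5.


Substitute y = sum_n a_n x^n.
y''(x) has coefficient (n+2)(n+1) a_{n+2} at x^n;
-x y'(x) has coefficient -n a_n at x^n (shift);
6 y(x) has coefficient 6 a_n at x^n.
Matching x^n: (n+2)(n+1) a_{n+2} + (-n + 6) a_n = 0.
Thus a_{n+2} = (n - 6) / ((n+1)(n+2)) * a_n.

Check with a_0 = 3, a_1 = -2 (apply the recurrence for n = 0, 1, 2, 3): a_0 = 3, a_1 = -2, a_2 = -9, a_3 = 5/3, a_4 = 3, a_5 = -1/4.

a_(n+2) = (n - 6) / ((n+1)(n+2)) * a_n; check: a_0 = 3, a_1 = -2, a_2 = -9, a_3 = 5/3, a_4 = 3, a_5 = -1/4


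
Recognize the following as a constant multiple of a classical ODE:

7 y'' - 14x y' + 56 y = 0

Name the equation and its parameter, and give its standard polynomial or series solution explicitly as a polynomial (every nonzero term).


All three coefficients share the factor 7; dividing through by 7 gives  y'' - 2x y' + 8 y = 0.
This matches the Hermite equation y'' - 2x y' + 2n y = 0 with 2n = 8, so n = 4; the polynomial solution is H_4(x).
With y = sum_k a_k x^k, matching x^k gives (k+2)(k+1) a_{k+2} = 2(k - n) a_k = 2(k - 4) a_k. The right side vanishes at k = 4, so the series with the parity of 4 terminates at degree 4.
Standard normalization: leading coefficient of H_n is 2^n, so a_4 = 2^4 = 16. Work downward with a_k = (k+1)(k+2) a_{k+2} / (2(k - n)):
  a_2 = (3)(4)(16) / (2(2 - 4)) = 192/(-4) = -48
  a_0 = (1)(2)(-48) / (2(0 - 4)) = -96/(-8) = 12
Hence H_4(x) = 16 x^4 - 48 x^2 + 12.

H_4(x); series = 16 x^4 - 48 x^2 + 12


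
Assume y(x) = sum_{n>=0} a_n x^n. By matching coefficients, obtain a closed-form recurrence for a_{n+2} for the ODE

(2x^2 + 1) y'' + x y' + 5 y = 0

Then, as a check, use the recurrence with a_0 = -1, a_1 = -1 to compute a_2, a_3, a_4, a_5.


Substitute y = sum_n a_n x^n.
(1 + 2 x^2) y'' contributes (n+2)(n+1) a_{n+2} + 2 n(n-1) a_n at x^n.
x y'(x) contributes n a_n at x^n.
5 y(x) contributes 5 a_n at x^n.
Matching x^n: (n+2)(n+1) a_{n+2} + (2 n(n-1) + n + 5) a_n = 0.
Thus a_{n+2} = (-2 n(n-1) - n - 5) / ((n+1)(n+2)) * a_n.

Check with a_0 = -1, a_1 = -1 (apply the recurrence for n = 0, 1, 2, 3): a_0 = -1, a_1 = -1, a_2 = 5/2, a_3 = 1, a_4 = -55/24, a_5 = -1.

a_(n+2) = (-2 n(n-1) - n - 5) / ((n+1)(n+2)) * a_n; check: a_0 = -1, a_1 = -1, a_2 = 5/2, a_3 = 1, a_4 = -55/24, a_5 = -1


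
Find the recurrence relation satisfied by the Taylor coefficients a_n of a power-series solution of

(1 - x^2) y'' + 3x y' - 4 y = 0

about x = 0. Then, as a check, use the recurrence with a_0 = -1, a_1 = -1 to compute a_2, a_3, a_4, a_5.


Substitute y = sum_n a_n x^n.
(1 - 1 x^2) y'' contributes (n+2)(n+1) a_{n+2} - n(n-1) a_n at x^n.
3 x y'(x) contributes 3 n a_n at x^n.
-4 y(x) contributes -4 a_n at x^n.
Matching x^n: (n+2)(n+1) a_{n+2} + (-n(n-1) + 3 n - 4) a_n = 0.
Thus a_{n+2} = (n(n-1) - 3 n + 4) / ((n+1)(n+2)) * a_n.

Check with a_0 = -1, a_1 = -1 (apply the recurrence for n = 0, 1, 2, 3): a_0 = -1, a_1 = -1, a_2 = -2, a_3 = -1/6, a_4 = 0, a_5 = -1/120.

a_(n+2) = (n(n-1) - 3 n + 4) / ((n+1)(n+2)) * a_n; check: a_0 = -1, a_1 = -1, a_2 = -2, a_3 = -1/6, a_4 = 0, a_5 = -1/120


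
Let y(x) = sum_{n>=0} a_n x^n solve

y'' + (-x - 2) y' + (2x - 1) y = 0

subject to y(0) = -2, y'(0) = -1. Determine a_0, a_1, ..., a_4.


Ansatz: y(x) = sum_{n>=0} a_n x^n, so y'(x) = sum_{n>=1} n a_n x^(n-1) and y''(x) = sum_{n>=2} n(n-1) a_n x^(n-2).
Substitute into P(x) y'' + Q(x) y' + R(x) y = 0 with P(x) = 1, Q(x) = -x - 2, R(x) = 2x - 1, and match powers of x.
Initial conditions: a_0 = -2, a_1 = -1.
Setting the coefficient of each power of x to zero and solving order by order (substituting the coefficients already found):
  x^0: 2 a_2 - 2 a_1 - a_0 = 0  ->  2 a_2 = 2 a_1 + a_0 = -4  ->  a_2 = -2
  x^1: 6 a_3 - 4 a_2 - 2 a_1 + 2 a_0 = 0  ->  6 a_3 = 4 a_2 + 2 a_1 - 2 a_0 = -6  ->  a_3 = -1
  x^2: 12 a_4 - 6 a_3 - 3 a_2 + 2 a_1 = 0  ->  12 a_4 = 6 a_3 + 3 a_2 - 2 a_1 = -10  ->  a_4 = -5/6
Truncated series: y(x) = -2 - x - 2 x^2 - x^3 - (5/6) x^4 + O(x^5).

a_0 = -2; a_1 = -1; a_2 = -2; a_3 = -1; a_4 = -5/6


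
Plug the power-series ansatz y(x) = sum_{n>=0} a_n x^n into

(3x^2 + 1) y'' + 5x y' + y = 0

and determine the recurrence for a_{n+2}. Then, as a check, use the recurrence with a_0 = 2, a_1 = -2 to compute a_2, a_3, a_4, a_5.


Substitute y = sum_n a_n x^n.
(1 + 3 x^2) y'' contributes (n+2)(n+1) a_{n+2} + 3 n(n-1) a_n at x^n.
5 x y'(x) contributes 5 n a_n at x^n.
y(x) contributes 1 a_n at x^n.
Matching x^n: (n+2)(n+1) a_{n+2} + (3 n(n-1) + 5 n + 1) a_n = 0.
Thus a_{n+2} = (-3 n(n-1) - 5 n - 1) / ((n+1)(n+2)) * a_n.

Check with a_0 = 2, a_1 = -2 (apply the recurrence for n = 0, 1, 2, 3): a_0 = 2, a_1 = -2, a_2 = -1, a_3 = 2, a_4 = 17/12, a_5 = -17/5.

a_(n+2) = (-3 n(n-1) - 5 n - 1) / ((n+1)(n+2)) * a_n; check: a_0 = 2, a_1 = -2, a_2 = -1, a_3 = 2, a_4 = 17/12, a_5 = -17/5


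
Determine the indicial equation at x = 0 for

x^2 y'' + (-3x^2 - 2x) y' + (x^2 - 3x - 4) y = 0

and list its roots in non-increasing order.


Divide by x^2 to reach normal form y'' + P_1(x) y' + P_2(x) y = 0 with P_1(x) = -3 - 2/x and P_2(x) = 1 - 3/x - 4/x^2.
x = 0 is a singular point because the y'-coefficient -3 - 2/x has a pole at x = 0 and the y-coefficient 1 - 3/x - 4/x^2 has a pole at x = 0.
It is a regular singular point because x P_1(x) = p(x) = -3x - 2 and x^2 P_2(x) = q(x) = x^2 - 3x - 4 are polynomials, hence analytic at x = 0.
p(0) = -2,  q(0) = -4.
Indicial equation: r(r-1) + p(0) r + q(0) = 0, i.e. r^2 + (p(0) - 1) r + q(0) = 0, i.e. r^2 - 3 r - 4 = 0.
Discriminant: (-3)^2 - 4(-4) = 25, so r = (3 ± 5)/2.
Solving: r_1 = 4, r_2 = -1.

indicial: r^2 - 3 r - 4 = 0; roots r_1 = 4, r_2 = -1


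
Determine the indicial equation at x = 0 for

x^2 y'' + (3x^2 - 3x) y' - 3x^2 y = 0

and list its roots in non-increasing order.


Divide by x^2 to reach normal form y'' + P_1(x) y' + P_2(x) y = 0 with P_1(x) = 3 - 3/x and P_2(x) = -3.
x = 0 is a singular point because the y'-coefficient 3 - 3/x has a pole at x = 0.
It is a regular singular point because x P_1(x) = p(x) = 3x - 3 and x^2 P_2(x) = q(x) = -3x^2 are polynomials, hence analytic at x = 0.
p(0) = -3,  q(0) = 0.
Indicial equation: r(r-1) + p(0) r + q(0) = 0, i.e. r^2 + (p(0) - 1) r + q(0) = 0, i.e. r^2 - 4 r = 0.
Discriminant: (-4)^2 - 4(0) = 16, so r = (4 ± 4)/2.
Solving: r_1 = 4, r_2 = 0.

indicial: r^2 - 4 r = 0; roots r_1 = 4, r_2 = 0


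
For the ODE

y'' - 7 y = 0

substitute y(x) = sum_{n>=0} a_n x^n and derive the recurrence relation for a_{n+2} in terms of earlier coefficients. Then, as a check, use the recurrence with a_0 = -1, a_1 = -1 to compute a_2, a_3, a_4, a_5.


Substitute y = sum_n a_n x^n into y'' + (const) y = 0.
y''(x) = sum_{n>=0} (n+2)(n+1) a_{n+2} x^n.
The ODE becomes sum_n [(n+2)(n+1) a_{n+2} - 7 a_n] x^n = 0.
Setting each coefficient to zero gives the recurrence:
  (n+2)(n+1) a_{n+2} - 7 a_n = 0,
  a_{n+2} = 7 / ((n+1)(n+2)) a_n.

Check with a_0 = -1, a_1 = -1 (apply the recurrence for n = 0, 1, 2, 3): a_0 = -1, a_1 = -1, a_2 = -7/2, a_3 = -7/6, a_4 = -49/24, a_5 = -49/120.

a_{n+2} = 7/((n+1)(n+2)) * a_n; check: a_0 = -1, a_1 = -1, a_2 = -7/2, a_3 = -7/6, a_4 = -49/24, a_5 = -49/120


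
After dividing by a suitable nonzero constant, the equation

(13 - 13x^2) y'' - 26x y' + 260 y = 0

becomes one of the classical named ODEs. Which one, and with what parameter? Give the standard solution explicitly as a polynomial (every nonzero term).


All three coefficients share the factor 13; dividing through by 13 gives  (1 - x^2) y'' - 2x y' + 20 y = 0.
This matches the Legendre equation (1 - x^2) y'' - 2x y' + n(n+1) y = 0 (note the -2x y' term) with n(n+1) = 20, so n = 4; the polynomial solution is P_4(x).
With y = sum_k a_k x^k, matching x^k gives (k+2)(k+1) a_{k+2} = [k(k+1) - n(n+1)] a_k = (k - 4)(k + 5) a_k. The right side vanishes at k = 4, so the series with the parity of 4 terminates at degree 4.
Standard normalization (P_n(1) = 1): leading coefficient (2n)!/(2^n (n!)^2) = 40320/(16*576) = 35/8, so a_4 = 35/8. Work downward with a_k = (k+1)(k+2) a_{k+2} / ((k - 4)(k + 5)):
  a_2 = (3)(4)(35/8) / ((2 - 4)(2 + 5)) = (105/2)/(-14) = -15/4
  a_0 = (1)(2)(-15/4) / ((0 - 4)(0 + 5)) = (-15/2)/(-20) = 3/8
Hence P_4(x) = 35 x^4/8 - 15 x^2/4 + 3/8.

P_4(x); series = 35 x^4/8 - 15 x^2/4 + 3/8


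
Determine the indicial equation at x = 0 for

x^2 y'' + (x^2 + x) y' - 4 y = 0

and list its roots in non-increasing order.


Divide by x^2 to reach normal form y'' + P_1(x) y' + P_2(x) y = 0 with P_1(x) = 1 + 1/x and P_2(x) = -4/x^2.
x = 0 is a singular point because the y'-coefficient 1 + 1/x has a pole at x = 0 and the y-coefficient -4/x^2 has a pole at x = 0.
It is a regular singular point because x P_1(x) = p(x) = x + 1 and x^2 P_2(x) = q(x) = -4 are polynomials, hence analytic at x = 0.
p(0) = 1,  q(0) = -4.
Indicial equation: r(r-1) + p(0) r + q(0) = 0, i.e. r^2 + (p(0) - 1) r + q(0) = 0, i.e. r^2 - 4 = 0.
Discriminant: (0)^2 - 4(-4) = 16, so r = (0 ± 4)/2.
Solving: r_1 = 2, r_2 = -2.

indicial: r^2 - 4 = 0; roots r_1 = 2, r_2 = -2


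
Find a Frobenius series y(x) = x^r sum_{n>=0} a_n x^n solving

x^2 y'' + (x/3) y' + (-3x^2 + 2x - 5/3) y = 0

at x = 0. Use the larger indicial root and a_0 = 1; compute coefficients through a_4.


Write in Frobenius form y'' + (p(x)/x) y' + (q(x)/x^2) y = 0:
  p(x) = 1/3,  q(x) = -3x^2 + 2x - 5/3.
Indicial equation: r(r-1) + (1/3) r + (-5/3) = 0 -> roots r_1 = 5/3, r_2 = -1.
Take r = r_1 = 5/3. Let y(x) = x^r sum_{n>=0} a_n x^n with a_0 = 1.
Substitute y = x^r sum a_n x^n and match x^{r+n}. The recurrence is
  D(n) a_n + 2 a_{n-1} - 3 a_{n-2} = 0,  where D(n) = (r+n)(r+n-1) + (1/3)(r+n) + (-5/3).
  a_n = [-2 a_{n-1} + 3 a_{n-2}] / D(n).
Since the indicial polynomial factors as (r - r_1)(r - r_2), D(n) = (r_1 + n - r_1)(r_1 + n - r_2) = n(n + 8/3).
Evaluating step by step (a_0 = 1):
  n = 1: D(1) = 1(1 + 8/3) = 11/3; numerator = -2(1) = -2; a_1 = (-2)/(11/3) = -6/11
  n = 2: D(2) = 2(2 + 8/3) = 28/3; numerator = -2(-6/11) + 3(1) = 45/11; a_2 = (45/11)/(28/3) = 135/308
  n = 3: D(3) = 3(3 + 8/3) = 17; numerator = -2(135/308) + 3(-6/11) = -387/154; a_3 = (-387/154)/(17) = -387/2618
  n = 4: D(4) = 4(4 + 8/3) = 80/3; numerator = -2(-387/2618) + 3(135/308) = 8433/5236; a_4 = (8433/5236)/(80/3) = 25299/418880

r = 5/3; a_0 = 1; a_1 = -6/11; a_2 = 135/308; a_3 = -387/2618; a_4 = 25299/418880


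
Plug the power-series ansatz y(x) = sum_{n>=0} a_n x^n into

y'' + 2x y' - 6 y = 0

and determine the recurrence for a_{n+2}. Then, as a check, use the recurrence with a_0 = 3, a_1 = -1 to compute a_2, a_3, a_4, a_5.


Substitute y = sum_n a_n x^n.
y''(x) has coefficient (n+2)(n+1) a_{n+2} at x^n;
2 x y'(x) has coefficient 2 n a_n at x^n (shift);
-6 y(x) has coefficient -6 a_n at x^n.
Matching x^n: (n+2)(n+1) a_{n+2} + (2n - 6) a_n = 0.
Thus a_{n+2} = (-2n + 6) / ((n+1)(n+2)) * a_n.

Check with a_0 = 3, a_1 = -1 (apply the recurrence for n = 0, 1, 2, 3): a_0 = 3, a_1 = -1, a_2 = 9, a_3 = -2/3, a_4 = 3/2, a_5 = 0.

a_(n+2) = (-2n + 6) / ((n+1)(n+2)) * a_n; check: a_0 = 3, a_1 = -1, a_2 = 9, a_3 = -2/3, a_4 = 3/2, a_5 = 0


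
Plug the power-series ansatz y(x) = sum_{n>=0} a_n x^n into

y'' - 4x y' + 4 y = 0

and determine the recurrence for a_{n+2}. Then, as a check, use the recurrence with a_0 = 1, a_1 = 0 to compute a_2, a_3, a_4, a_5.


Substitute y = sum_n a_n x^n.
y''(x) has coefficient (n+2)(n+1) a_{n+2} at x^n;
-4 x y'(x) has coefficient -4 n a_n at x^n (shift);
4 y(x) has coefficient 4 a_n at x^n.
Matching x^n: (n+2)(n+1) a_{n+2} + (-4n + 4) a_n = 0.
Thus a_{n+2} = (4n - 4) / ((n+1)(n+2)) * a_n.

Check with a_0 = 1, a_1 = 0 (apply the recurrence for n = 0, 1, 2, 3): a_0 = 1, a_1 = 0, a_2 = -2, a_3 = 0, a_4 = -2/3, a_5 = 0.

a_(n+2) = (4n - 4) / ((n+1)(n+2)) * a_n; check: a_0 = 1, a_1 = 0, a_2 = -2, a_3 = 0, a_4 = -2/3, a_5 = 0


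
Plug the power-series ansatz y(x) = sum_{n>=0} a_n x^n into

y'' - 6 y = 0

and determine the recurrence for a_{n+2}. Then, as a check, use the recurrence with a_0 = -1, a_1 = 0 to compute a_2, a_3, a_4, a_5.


Substitute y = sum_n a_n x^n into y'' + (const) y = 0.
y''(x) = sum_{n>=0} (n+2)(n+1) a_{n+2} x^n.
The ODE becomes sum_n [(n+2)(n+1) a_{n+2} - 6 a_n] x^n = 0.
Setting each coefficient to zero gives the recurrence:
  (n+2)(n+1) a_{n+2} - 6 a_n = 0,
  a_{n+2} = 6 / ((n+1)(n+2)) a_n.

Check with a_0 = -1, a_1 = 0 (apply the recurrence for n = 0, 1, 2, 3): a_0 = -1, a_1 = 0, a_2 = -3, a_3 = 0, a_4 = -3/2, a_5 = 0.

a_{n+2} = 6/((n+1)(n+2)) * a_n; check: a_0 = -1, a_1 = 0, a_2 = -3, a_3 = 0, a_4 = -3/2, a_5 = 0


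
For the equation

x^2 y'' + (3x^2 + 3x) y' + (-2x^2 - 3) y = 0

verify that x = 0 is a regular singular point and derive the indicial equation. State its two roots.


Divide by x^2 to reach normal form y'' + P_1(x) y' + P_2(x) y = 0 with P_1(x) = 3 + 3/x and P_2(x) = -2 - 3/x^2.
x = 0 is a singular point because the y'-coefficient 3 + 3/x has a pole at x = 0 and the y-coefficient -2 - 3/x^2 has a pole at x = 0.
It is a regular singular point because x P_1(x) = p(x) = 3x + 3 and x^2 P_2(x) = q(x) = -2x^2 - 3 are polynomials, hence analytic at x = 0.
p(0) = 3,  q(0) = -3.
Indicial equation: r(r-1) + p(0) r + q(0) = 0, i.e. r^2 + (p(0) - 1) r + q(0) = 0, i.e. r^2 + 2 r - 3 = 0.
Discriminant: (2)^2 - 4(-3) = 16, so r = (-2 ± 4)/2.
Solving: r_1 = 1, r_2 = -3.

indicial: r^2 + 2 r - 3 = 0; roots r_1 = 1, r_2 = -3


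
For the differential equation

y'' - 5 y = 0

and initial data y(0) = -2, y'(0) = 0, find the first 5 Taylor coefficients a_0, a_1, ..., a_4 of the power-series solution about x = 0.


Ansatz: y(x) = sum_{n>=0} a_n x^n, so y'(x) = sum_{n>=1} n a_n x^(n-1) and y''(x) = sum_{n>=2} n(n-1) a_n x^(n-2).
Substitute into P(x) y'' + Q(x) y' + R(x) y = 0 with P(x) = 1, Q(x) = 0, R(x) = -5, and match powers of x.
Initial conditions: a_0 = -2, a_1 = 0.
Setting the coefficient of each power of x to zero and solving order by order (substituting the coefficients already found):
  x^0: 2 a_2 - 5 a_0 = 0  ->  2 a_2 = 5 a_0 = -10  ->  a_2 = -5
  x^1: 6 a_3 - 5 a_1 = 0  ->  6 a_3 = 5 a_1 = 0  ->  a_3 = 0
  x^2: 12 a_4 - 5 a_2 = 0  ->  12 a_4 = 5 a_2 = -25  ->  a_4 = -25/12
Truncated series: y(x) = -2 - 5 x^2 - (25/12) x^4 + O(x^5).

a_0 = -2; a_1 = 0; a_2 = -5; a_3 = 0; a_4 = -25/12
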